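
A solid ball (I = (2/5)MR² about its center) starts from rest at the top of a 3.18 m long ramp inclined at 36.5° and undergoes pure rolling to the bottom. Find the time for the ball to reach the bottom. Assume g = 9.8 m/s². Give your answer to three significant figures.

Here I = (2/5)MR², so the shape factor k = I/(MR²) = 0.4.
Along the incline Mg sinθ − f = Ma, and torque about the center fR = Iα = kMR²(a/R) gives f = kMa.
Hence a = g sinθ/(1+k) = 9.8×sin36.5°/1.4 = 4.164 m/s².
Starting from rest, L = ½at², so t = √(2L/a) = √(2×3.18/4.164) ≈ 1.24 s.

t ≈ 1.24 s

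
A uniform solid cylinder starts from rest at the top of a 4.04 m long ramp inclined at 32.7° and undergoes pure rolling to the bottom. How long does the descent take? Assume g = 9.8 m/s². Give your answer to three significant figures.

t ≈ 1.51 s

The moment of inertia is (1/2)MR², giving k ≡ I/(MR²) = 0.5.
Along the incline Mg sinθ − f = Ma, and torque about the center fR = Iα = kMR²(a/R) gives f = kMa.
Hence a = g sinθ/(1+k) = 9.8×sin32.7°/1.5 = 3.53 m/s².
With constant a from rest, t = √(2L/a) = √(2·4.04/3.53) ≈ 1.51 s.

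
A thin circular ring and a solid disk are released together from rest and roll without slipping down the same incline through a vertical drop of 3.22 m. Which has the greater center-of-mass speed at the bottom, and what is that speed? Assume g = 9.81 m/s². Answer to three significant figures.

the solid disk, at v ≈ 6.49 m/s

For rolling without slipping, Mgh = ½(1+k)Mv² where k = I/(MR²), so v = √(2gh/(1+k)).
Thin circular ring: k = 1, giving v = √(2×9.81×3.22/2) = 5.62 m/s.
Solid disk: k = 0.5, giving v = √(2×9.81×3.22/1.5) = 6.49 m/s.
The smaller k wins: the solid disk, at ≈ 6.49 m/s.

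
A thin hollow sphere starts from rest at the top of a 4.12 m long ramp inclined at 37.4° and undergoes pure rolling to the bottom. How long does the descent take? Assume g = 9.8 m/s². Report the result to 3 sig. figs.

For this body I = (2/3)MR², i.e. k = I/(MR²) = 2/3.
Newton's second law down the slope: Mg sinθ − f = Ma. The torque equation fR = Iα (with α = a/R) gives f = kMa.
Hence a = g sinθ/(1+k) = 9.8×sin37.4°/1.667 = 3.571 m/s².
Starting from rest, L = ½at², so t = √(2L/a) = √(2×4.12/3.571) ≈ 1.52 s.

t ≈ 1.52 s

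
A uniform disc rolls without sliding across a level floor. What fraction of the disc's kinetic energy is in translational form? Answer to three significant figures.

The moment of inertia is (1/2)MR², giving k ≡ I/(MR²) = 0.5.
With ω = v/R, KE_trans = ½Mv² and KE_rot = ½Iω² = ½kMv², so KE_total = ½(1+k)Mv².
The translational fraction is therefore 1/(1+k) = 1/1.5 ≈ 0.667.

fraction ≈ 0.667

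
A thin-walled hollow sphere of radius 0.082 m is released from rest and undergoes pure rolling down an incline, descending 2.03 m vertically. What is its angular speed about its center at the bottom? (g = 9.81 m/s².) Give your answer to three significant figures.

With I = (2/3)MR², the ratio k = I/(MR²) is 2/3.
Since it rolls without slipping, ω = v/R and KE = ½Mv² + ½Iω² = ½(1+k)Mv² = (5/6)Mv².
Energy conservation Mgh = ½(1+k)Mv² gives v = √(2gh/(1+k)) = √(2 × 9.81 × 2.03 / 1.667) = 4.888 m/s.
Then ω = v/R = 4.888 / 0.082 ≈ 59.6 rad/s.

ω ≈ 59.6 rad/s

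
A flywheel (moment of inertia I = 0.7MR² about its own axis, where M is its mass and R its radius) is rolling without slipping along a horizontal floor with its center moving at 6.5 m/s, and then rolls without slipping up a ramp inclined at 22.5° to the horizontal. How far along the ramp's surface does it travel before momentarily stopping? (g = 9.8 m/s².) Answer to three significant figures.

d ≈ 9.58 m

The moment of inertia is 0.7MR², giving k ≡ I/(MR²) = 0.7.
The rolling condition ω = v/R makes the rotational term ½I(v/R)² = ½kMv², so KE_total = ½(1+k)Mv² = (17/20)Mv².
Setting this equal to Mgh gives the vertical rise h = (1+k)v₀²/(2g) = 1.7×6.5²/(2×9.8) = 3.665 m.
The distance along the slope is d = h/sinθ = 3.665/sin22.5° ≈ 9.58 m.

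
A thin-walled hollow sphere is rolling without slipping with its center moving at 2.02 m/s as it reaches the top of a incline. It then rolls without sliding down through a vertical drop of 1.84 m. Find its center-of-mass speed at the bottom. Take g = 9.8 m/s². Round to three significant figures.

v ≈ 5.07 m/s

With I = (2/3)MR², the ratio k = I/(MR²) is 2/3.
Rolling without slipping gives ω = v/R, so the total kinetic energy is ½Mv² + ½Iω² = ½(1+k)Mv² = (5/6)Mv².
Energy conservation: (5/6)Mv₀² + Mgh = (5/6)Mv², so v² = v₀² + 2gh/(1+k).
v = √(2.02² + 2×9.8×1.84/1.667) = √25.72 ≈ 5.07 m/s.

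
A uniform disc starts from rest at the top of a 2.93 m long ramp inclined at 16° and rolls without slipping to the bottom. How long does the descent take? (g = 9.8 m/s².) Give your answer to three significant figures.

The moment of inertia is (1/2)MR², giving k ≡ I/(MR²) = 0.5.
Along the incline Mg sinθ − f = Ma, and torque about the center fR = Iα = kMR²(a/R) gives f = kMa.
Hence a = g sinθ/(1+k) = 9.8×sin16°/1.5 = 1.801 m/s².
Starting from rest, L = ½at², so t = √(2L/a) = √(2×2.93/1.801) ≈ 1.80 s.

t ≈ 1.80 s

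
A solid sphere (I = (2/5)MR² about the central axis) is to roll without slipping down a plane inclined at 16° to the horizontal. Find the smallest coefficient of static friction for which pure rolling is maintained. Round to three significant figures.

μ_min ≈ 0.0819

For this body I = (2/5)MR², i.e. k = I/(MR²) = 0.4.
Newton's second law down the slope: Mg sinθ − f = Ma. The torque equation fR = Iα (with α = a/R) gives f = kMa.
These give a = g sinθ/(1+k) and the required friction f = kMg sinθ/(1+k).
With N = Mg cosθ, the no-slip condition f ≤ μN gives μ_min = f/N = k tanθ/(1+k).
μ_min = 0.4 × tan16° / 1.4 ≈ 0.0819.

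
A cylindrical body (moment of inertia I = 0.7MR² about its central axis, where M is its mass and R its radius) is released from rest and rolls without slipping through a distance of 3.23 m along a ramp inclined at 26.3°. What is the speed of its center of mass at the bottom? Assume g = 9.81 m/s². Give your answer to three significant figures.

v ≈ 4.06 m/s

The moment of inertia is 0.7MR², giving k ≡ I/(MR²) = 0.7.
Since it rolls without slipping, ω = v/R and KE = ½Mv² + ½Iω² = ½(1+k)Mv² = (17/20)Mv².
The vertical drop is h = L sinθ = 3.23 × sin26.3° = 1.431 m.
Energy conservation: Mgh = (17/20)Mv², so v = √(2gh/(1+k)) = √(2 × 9.81 × 1.431 / 1.7) ≈ 4.06 m/s.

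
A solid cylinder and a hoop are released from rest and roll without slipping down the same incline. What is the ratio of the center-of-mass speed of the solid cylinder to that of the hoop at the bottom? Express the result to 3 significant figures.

Each satisfies Mgh = ½(1+k)Mv² with k = I/(MR²), so v ∝ 1/√(1+k).
For the solid cylinder k = 0.5; for the hoop k = 1.
v₁/v₂ = √((1+k₂)/(1+k₁)) = √(2/1.5) ≈ 1.15.

v_ratio ≈ 1.15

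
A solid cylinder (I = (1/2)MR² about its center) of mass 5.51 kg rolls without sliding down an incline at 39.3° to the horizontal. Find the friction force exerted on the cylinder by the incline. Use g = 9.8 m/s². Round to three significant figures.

With I = (1/2)MR², the ratio k = I/(MR²) is 0.5.
Newton's second law down the slope: Mg sinθ − f = Ma. The torque equation fR = Iα (with α = a/R) gives f = kMa.
Combining, a = g sinθ/(1+k) and f = kMa = kMg sinθ/(1+k).
f = 0.5 × 5.51 × 9.8 × sin39.3° / 1.5 ≈ 11.4 N.

f ≈ 11.4 N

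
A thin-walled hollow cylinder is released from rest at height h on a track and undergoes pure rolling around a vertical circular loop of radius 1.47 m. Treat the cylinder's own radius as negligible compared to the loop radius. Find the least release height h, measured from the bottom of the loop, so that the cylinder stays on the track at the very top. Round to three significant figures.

Here I = MR², so the shape factor k = I/(MR²) = 1.
At the top, contact is just lost when gravity alone supplies the centripetal force: Mg = Mv_top²/r, i.e. v_top² = gr.
With ω = v/R, the kinetic energy at speed v is ½(1+k)Mv² = Mv².
Energy conservation from release (height h) to the top (height 2r): Mgh = Mg(2r) + M·gr.
Thus h_min = 2r + (1+k)r/2 = r(2 + 2/2) = 1.47 × 3 ≈ 4.41 m.

h_min ≈ 4.41 m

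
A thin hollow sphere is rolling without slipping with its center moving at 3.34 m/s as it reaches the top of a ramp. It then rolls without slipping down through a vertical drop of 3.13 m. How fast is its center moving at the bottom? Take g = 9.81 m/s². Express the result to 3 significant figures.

With I = (2/3)MR², the ratio k = I/(MR²) is 2/3.
Rolling without slipping gives ω = v/R, so the total kinetic energy is ½Mv² + ½Iω² = ½(1+k)Mv² = (5/6)Mv².
Energy conservation: (5/6)Mv₀² + Mgh = (5/6)Mv², so v² = v₀² + 2gh/(1+k).
v = √(3.34² + 2×9.81×3.13/1.667) = √48 ≈ 6.93 m/s.

v ≈ 6.93 m/s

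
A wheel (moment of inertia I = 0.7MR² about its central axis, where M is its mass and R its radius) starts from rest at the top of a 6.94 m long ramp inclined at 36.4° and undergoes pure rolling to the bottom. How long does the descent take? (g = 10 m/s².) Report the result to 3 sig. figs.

For this body I = 0.7MR², i.e. k = I/(MR²) = 0.7.
Translational: Mg sinθ − f = Ma. Rotational about the CM: fR = Iα = kMRa, so f = kMa.
Hence a = g sinθ/(1+k) = 10×sin36.4°/1.7 = 3.491 m/s².
Starting from rest, L = ½at², so t = √(2L/a) = √(2×6.94/3.491) ≈ 1.99 s.

t ≈ 1.99 s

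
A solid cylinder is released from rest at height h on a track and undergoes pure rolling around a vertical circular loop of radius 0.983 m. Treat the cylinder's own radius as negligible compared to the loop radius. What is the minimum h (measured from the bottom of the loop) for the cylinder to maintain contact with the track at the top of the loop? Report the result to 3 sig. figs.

h_min ≈ 2.70 m

For this body I = (1/2)MR², i.e. k = I/(MR²) = 0.5.
At the top, contact is just lost when gravity alone supplies the centripetal force: Mg = Mv_top²/r, i.e. v_top² = gr.
With ω = v/R, the kinetic energy at speed v is ½(1+k)Mv² = (3/4)Mv².
Energy conservation from release (height h) to the top (height 2r): Mgh = Mg(2r) + (3/4)M·gr.
Thus h_min = 2r + (1+k)r/2 = r(2 + 1.5/2) = 0.983 × 2.75 ≈ 2.70 m.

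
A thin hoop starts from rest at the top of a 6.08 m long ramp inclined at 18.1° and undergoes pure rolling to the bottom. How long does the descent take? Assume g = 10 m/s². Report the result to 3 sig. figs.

For this body I = MR², i.e. k = I/(MR²) = 1.
Translational: Mg sinθ − f = Ma. Rotational about the CM: fR = Iα = kMRa, so f = kMa.
Hence a = g sinθ/(1+k) = 10×sin18.1°/2 = 1.553 m/s².
Starting from rest, L = ½at², so t = √(2L/a) = √(2×6.08/1.553) ≈ 2.80 s.

t ≈ 2.80 s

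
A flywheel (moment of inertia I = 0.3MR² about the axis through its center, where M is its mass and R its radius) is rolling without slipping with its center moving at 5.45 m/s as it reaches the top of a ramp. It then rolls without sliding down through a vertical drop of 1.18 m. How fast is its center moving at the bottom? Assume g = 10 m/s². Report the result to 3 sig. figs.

With I = 0.3MR², the ratio k = I/(MR²) is 0.3.
Pure rolling means v = ωR; then KE = ½Mv² + ½I(v/R)² = ½(1+k)Mv² = (13/20)Mv².
Energy conservation: (13/20)Mv₀² + Mgh = (13/20)Mv², so v² = v₀² + 2gh/(1+k).
v = √(5.45² + 2×10×1.18/1.3) = √47.86 ≈ 6.92 m/s.

v ≈ 6.92 m/s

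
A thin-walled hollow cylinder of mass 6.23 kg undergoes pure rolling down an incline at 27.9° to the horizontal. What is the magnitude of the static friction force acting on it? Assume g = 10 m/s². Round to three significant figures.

With I = MR², the ratio k = I/(MR²) is 1.
Translational: Mg sinθ − f = Ma. Rotational about the CM: fR = Iα = kMRa, so f = kMa.
Combining, a = g sinθ/(1+k) and f = kMa = kMg sinθ/(1+k).
f = 1 × 6.23 × 10 × sin27.9° / 2 ≈ 14.6 N.

f ≈ 14.6 N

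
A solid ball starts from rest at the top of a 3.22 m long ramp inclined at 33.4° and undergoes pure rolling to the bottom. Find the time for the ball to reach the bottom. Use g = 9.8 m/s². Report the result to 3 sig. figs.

Here I = (2/5)MR², so the shape factor k = I/(MR²) = 0.4.
Translational: Mg sinθ − f = Ma. Rotational about the CM: fR = Iα = kMRa, so f = kMa.
Hence a = g sinθ/(1+k) = 9.8×sin33.4°/1.4 = 3.853 m/s².
Starting from rest, L = ½at², so t = √(2L/a) = √(2×3.22/3.853) ≈ 1.29 s.

t ≈ 1.29 s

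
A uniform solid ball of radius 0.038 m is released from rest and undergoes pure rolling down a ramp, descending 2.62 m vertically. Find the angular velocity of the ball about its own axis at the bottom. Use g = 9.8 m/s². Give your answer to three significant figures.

ω ≈ 159 rad/s

Here I = (2/5)MR², so the shape factor k = I/(MR²) = 0.4.
Pure rolling means v = ωR; then KE = ½Mv² + ½I(v/R)² = ½(1+k)Mv² = (7/10)Mv².
Energy conservation Mgh = ½(1+k)Mv² gives v = √(2gh/(1+k)) = √(2 × 9.8 × 2.62 / 1.4) = 6.056 m/s.
Then ω = v/R = 6.056 / 0.038 ≈ 159 rad/s.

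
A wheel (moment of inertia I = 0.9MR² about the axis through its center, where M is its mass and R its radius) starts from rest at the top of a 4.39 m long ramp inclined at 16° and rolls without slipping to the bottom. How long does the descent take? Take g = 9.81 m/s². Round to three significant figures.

Here I = 0.9MR², so the shape factor k = I/(MR²) = 0.9.
Translational: Mg sinθ − f = Ma. Rotational about the CM: fR = Iα = kMRa, so f = kMa.
Hence a = g sinθ/(1+k) = 9.81×sin16°/1.9 = 1.423 m/s².
Starting from rest, L = ½at², so t = √(2L/a) = √(2×4.39/1.423) ≈ 2.48 s.

t ≈ 2.48 s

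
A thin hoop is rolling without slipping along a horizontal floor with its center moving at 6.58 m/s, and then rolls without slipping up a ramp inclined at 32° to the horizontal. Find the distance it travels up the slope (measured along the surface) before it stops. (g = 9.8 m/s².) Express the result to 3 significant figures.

d ≈ 8.34 m

The moment of inertia is MR², giving k ≡ I/(MR²) = 1.
Rolling without slipping gives ω = v/R, so the total kinetic energy is ½Mv² + ½Iω² = ½(1+k)Mv² = Mv².
Setting this equal to Mgh gives the vertical rise h = (1+k)v₀²/(2g) = 2×6.58²/(2×9.8) = 4.418 m.
The distance along the slope is d = h/sinθ = 4.418/sin32° ≈ 8.34 m.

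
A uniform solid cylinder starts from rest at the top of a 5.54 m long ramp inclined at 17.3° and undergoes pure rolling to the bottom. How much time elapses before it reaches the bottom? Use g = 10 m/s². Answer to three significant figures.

t ≈ 2.36 s

With I = (1/2)MR², the ratio k = I/(MR²) is 0.5.
Along the incline Mg sinθ − f = Ma, and torque about the center fR = Iα = kMR²(a/R) gives f = kMa.
Hence a = g sinθ/(1+k) = 10×sin17.3°/1.5 = 1.982 m/s².
Starting from rest, L = ½at², so t = √(2L/a) = √(2×5.54/1.982) ≈ 2.36 s.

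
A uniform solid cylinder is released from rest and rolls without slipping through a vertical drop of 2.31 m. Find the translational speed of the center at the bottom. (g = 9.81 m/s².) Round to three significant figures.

The moment of inertia is (1/2)MR², giving k ≡ I/(MR²) = 0.5.
Rolling without slipping gives ω = v/R, so the total kinetic energy is ½Mv² + ½Iω² = ½(1+k)Mv² = (3/4)Mv².
Setting Mgh = (3/4)Mv² gives v = √(2gh/(1+k)) = √(2·9.81·2.31/1.5) ≈ 5.50 m/s.

v ≈ 5.50 m/s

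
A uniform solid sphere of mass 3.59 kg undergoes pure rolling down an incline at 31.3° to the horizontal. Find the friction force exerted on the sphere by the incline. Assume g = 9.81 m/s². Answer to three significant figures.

f ≈ 5.23 N

With I = (2/5)MR², the ratio k = I/(MR²) is 0.4.
Newton's second law down the slope: Mg sinθ − f = Ma. The torque equation fR = Iα (with α = a/R) gives f = kMa.
Combining, a = g sinθ/(1+k) and f = kMa = kMg sinθ/(1+k).
f = 0.4 × 3.59 × 9.81 × sin31.3° / 1.4 ≈ 5.23 N.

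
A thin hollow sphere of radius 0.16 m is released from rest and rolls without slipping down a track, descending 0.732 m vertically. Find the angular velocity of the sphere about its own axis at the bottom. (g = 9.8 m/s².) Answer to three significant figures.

ω ≈ 18.3 rad/s

With I = (2/3)MR², the ratio k = I/(MR²) is 2/3.
Since it rolls without slipping, ω = v/R and KE = ½Mv² + ½Iω² = ½(1+k)Mv² = (5/6)Mv².
Energy conservation Mgh = ½(1+k)Mv² gives v = √(2gh/(1+k)) = √(2 × 9.8 × 0.732 / 1.667) = 2.934 m/s.
Then ω = v/R = 2.934 / 0.16 ≈ 18.3 rad/s.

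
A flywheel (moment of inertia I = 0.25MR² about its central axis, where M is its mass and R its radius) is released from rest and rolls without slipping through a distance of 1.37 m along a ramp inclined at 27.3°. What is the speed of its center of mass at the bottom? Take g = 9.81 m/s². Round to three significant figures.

Here I = 0.25MR², so the shape factor k = I/(MR²) = 0.25.
The rolling condition ω = v/R makes the rotational term ½I(v/R)² = ½kMv², so KE_total = ½(1+k)Mv² = (5/8)Mv².
The vertical drop is h = L sinθ = 1.37 × sin27.3° = 0.6283 m.
Energy conservation: Mgh = (5/8)Mv², so v = √(2gh/(1+k)) = √(2 × 9.81 × 0.6283 / 1.25) ≈ 3.14 m/s.

v ≈ 3.14 m/s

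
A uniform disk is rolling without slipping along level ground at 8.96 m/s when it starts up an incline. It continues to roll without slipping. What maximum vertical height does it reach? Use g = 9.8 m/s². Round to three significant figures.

h ≈ 6.14 m

For this body I = (1/2)MR², i.e. k = I/(MR²) = 0.5.
Pure rolling means v = ωR; then KE = ½Mv² + ½I(v/R)² = ½(1+k)Mv² = (3/4)Mv².
All of this converts to potential energy at the highest point: (3/4)Mv₀² = Mgh.
Thus h = (1+k)v₀²/(2g) = 1.5 × 8.96² / (2 × 9.8) ≈ 6.14 m.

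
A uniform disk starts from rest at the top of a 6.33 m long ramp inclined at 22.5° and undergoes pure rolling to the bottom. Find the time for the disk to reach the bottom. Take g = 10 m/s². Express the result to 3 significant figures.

The moment of inertia is (1/2)MR², giving k ≡ I/(MR²) = 0.5.
Along the incline Mg sinθ − f = Ma, and torque about the center fR = Iα = kMR²(a/R) gives f = kMa.
Hence a = g sinθ/(1+k) = 10×sin22.5°/1.5 = 2.551 m/s².
Starting from rest, L = ½at², so t = √(2L/a) = √(2×6.33/2.551) ≈ 2.23 s.

t ≈ 2.23 s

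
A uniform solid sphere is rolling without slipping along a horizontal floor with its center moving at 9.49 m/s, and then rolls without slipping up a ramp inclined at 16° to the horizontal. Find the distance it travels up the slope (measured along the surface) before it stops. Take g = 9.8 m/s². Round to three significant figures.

With I = (2/5)MR², the ratio k = I/(MR²) is 0.4.
Rolling without slipping gives ω = v/R, so the total kinetic energy is ½Mv² + ½Iω² = ½(1+k)Mv² = (7/10)Mv².
Setting this equal to Mgh gives the vertical rise h = (1+k)v₀²/(2g) = 1.4×9.49²/(2×9.8) = 6.433 m.
The distance along the slope is d = h/sinθ = 6.433/sin16° ≈ 23.3 m.

d ≈ 23.3 m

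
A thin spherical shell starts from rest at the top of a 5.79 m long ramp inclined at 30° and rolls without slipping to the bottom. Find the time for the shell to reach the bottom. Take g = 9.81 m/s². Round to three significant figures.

Here I = (2/3)MR², so the shape factor k = I/(MR²) = 2/3.
Newton's second law down the slope: Mg sinθ − f = Ma. The torque equation fR = Iα (with α = a/R) gives f = kMa.
Hence a = g sinθ/(1+k) = 9.81×sin30°/1.667 = 2.943 m/s².
Starting from rest, L = ½at², so t = √(2L/a) = √(2×5.79/2.943) ≈ 1.98 s.

t ≈ 1.98 s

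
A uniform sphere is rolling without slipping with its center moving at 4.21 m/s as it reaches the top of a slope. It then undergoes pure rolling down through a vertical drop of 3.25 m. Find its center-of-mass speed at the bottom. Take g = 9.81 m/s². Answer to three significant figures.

v ≈ 7.95 m/s

With I = (2/5)MR², the ratio k = I/(MR²) is 0.4.
The rolling condition ω = v/R makes the rotational term ½I(v/R)² = ½kMv², so KE_total = ½(1+k)Mv² = (7/10)Mv².
Conserving energy between top and bottom: (7/10)Mv² = (7/10)Mv₀² + Mgh, hence v² = v₀² + 2gh/(1+k).
v = √(4.21² + 2×9.81×3.25/1.4) = √63.27 ≈ 7.95 m/s.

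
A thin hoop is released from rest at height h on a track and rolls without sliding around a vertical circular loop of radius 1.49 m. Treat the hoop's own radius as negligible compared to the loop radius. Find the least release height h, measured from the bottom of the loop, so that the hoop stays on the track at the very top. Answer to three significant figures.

h_min ≈ 4.47 m

Here I = MR², so the shape factor k = I/(MR²) = 1.
At the top of the loop, the minimum-contact condition is Mg = Mv_top²/r, so v_top² = gr.
With ω = v/R, the kinetic energy at speed v is ½(1+k)Mv² = Mv².
Energy conservation from release (height h) to the top (height 2r): Mgh = Mg(2r) + M·gr.
Thus h_min = 2r + (1+k)r/2 = r(2 + 2/2) = 1.49 × 3 ≈ 4.47 m.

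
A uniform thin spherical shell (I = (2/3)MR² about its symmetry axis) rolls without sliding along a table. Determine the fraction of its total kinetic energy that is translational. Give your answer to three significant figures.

fraction ≈ 0.600

Here I = (2/3)MR², so the shape factor k = I/(MR²) = 2/3.
Since ω = v/R, the translational part is ½Mv² and the rotational part is ½I(v/R)² = ½kMv²; the total is ½(1+k)Mv².
The translational fraction is therefore 1/(1+k) = 1/1.667 ≈ 0.600.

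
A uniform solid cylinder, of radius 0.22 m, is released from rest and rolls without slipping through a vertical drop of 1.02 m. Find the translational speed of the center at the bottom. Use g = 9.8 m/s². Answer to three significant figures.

v ≈ 3.65 m/s

For this body I = (1/2)MR², i.e. k = I/(MR²) = 0.5.
Rolling without slipping gives ω = v/R, so the total kinetic energy is ½Mv² + ½Iω² = ½(1+k)Mv² = (3/4)Mv².
Setting Mgh = (3/4)Mv² gives v = √(2gh/(1+k)) = √(2·9.8·1.02/1.5) ≈ 3.65 m/s.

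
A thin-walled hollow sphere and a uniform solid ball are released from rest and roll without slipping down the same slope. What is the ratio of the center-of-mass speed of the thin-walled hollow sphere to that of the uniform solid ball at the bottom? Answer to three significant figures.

Each satisfies Mgh = ½(1+k)Mv² with k = I/(MR²), so v ∝ 1/√(1+k).
For the thin-walled hollow sphere k = 2/3; for the uniform solid ball k = 0.4.
v₁/v₂ = √((1+k₂)/(1+k₁)) = √(1.4/1.667) ≈ 0.917.

v_ratio ≈ 0.917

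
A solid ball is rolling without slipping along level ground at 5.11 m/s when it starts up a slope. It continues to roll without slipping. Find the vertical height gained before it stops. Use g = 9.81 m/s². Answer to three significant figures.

The moment of inertia is (2/5)MR², giving k ≡ I/(MR²) = 0.4.
Since it rolls without slipping, ω = v/R and KE = ½Mv² + ½Iω² = ½(1+k)Mv² = (7/10)Mv².
All of this converts to potential energy at the highest point: (7/10)Mv₀² = Mgh.
Thus h = (1+k)v₀²/(2g) = 1.4 × 5.11² / (2 × 9.81) ≈ 1.86 m.

h ≈ 1.86 m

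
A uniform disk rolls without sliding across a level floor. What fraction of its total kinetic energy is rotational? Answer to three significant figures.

fraction ≈ 0.333

Here I = (1/2)MR², so the shape factor k = I/(MR²) = 0.5.
With ω = v/R, KE_trans = ½Mv² and KE_rot = ½Iω² = ½kMv², so KE_total = ½(1+k)Mv².
The rotational fraction is therefore k/(1+k) = 0.5/1.5 ≈ 0.333.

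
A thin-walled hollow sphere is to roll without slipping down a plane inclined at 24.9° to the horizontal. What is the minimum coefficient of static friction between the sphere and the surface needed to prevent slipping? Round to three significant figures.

For this body I = (2/3)MR², i.e. k = I/(MR²) = 2/3.
Along the incline Mg sinθ − f = Ma, and torque about the center fR = Iα = kMR²(a/R) gives f = kMa.
These give a = g sinθ/(1+k) and the required friction f = kMg sinθ/(1+k).
With N = Mg cosθ, the no-slip condition f ≤ μN gives μ_min = f/N = k tanθ/(1+k).
μ_min = (2/3) × tan24.9° / 1.667 ≈ 0.186.

μ_min ≈ 0.186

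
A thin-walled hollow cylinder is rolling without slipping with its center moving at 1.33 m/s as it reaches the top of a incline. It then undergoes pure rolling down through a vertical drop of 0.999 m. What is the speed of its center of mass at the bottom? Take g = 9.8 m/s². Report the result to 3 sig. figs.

With I = MR², the ratio k = I/(MR²) is 1.
Pure rolling means v = ωR; then KE = ½Mv² + ½I(v/R)² = ½(1+k)Mv² = Mv².
Energy conservation: Mv₀² + Mgh = Mv², so v² = v₀² + 2gh/(1+k).
v = √(1.33² + 2×9.8×0.999/2) = √11.56 ≈ 3.40 m/s.

v ≈ 3.40 m/s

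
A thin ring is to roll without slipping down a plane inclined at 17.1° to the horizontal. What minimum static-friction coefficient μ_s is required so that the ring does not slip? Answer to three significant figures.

μ_min ≈ 0.154

With I = MR², the ratio k = I/(MR²) is 1.
Newton's second law down the slope: Mg sinθ − f = Ma. The torque equation fR = Iα (with α = a/R) gives f = kMa.
These give a = g sinθ/(1+k) and the required friction f = kMg sinθ/(1+k).
With N = Mg cosθ, the no-slip condition f ≤ μN gives μ_min = f/N = k tanθ/(1+k).
μ_min = 1 × tan17.1° / 2 ≈ 0.154.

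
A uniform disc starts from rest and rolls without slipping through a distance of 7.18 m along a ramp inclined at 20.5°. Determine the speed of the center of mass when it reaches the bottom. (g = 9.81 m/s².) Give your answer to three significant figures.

v ≈ 5.73 m/s

For this body I = (1/2)MR², i.e. k = I/(MR²) = 0.5.
The rolling condition ω = v/R makes the rotational term ½I(v/R)² = ½kMv², so KE_total = ½(1+k)Mv² = (3/4)Mv².
The vertical drop is h = L sinθ = 7.18 × sin20.5° = 2.514 m.
Setting Mgh = (3/4)Mv² gives v = √(2gh/(1+k)) = √(2·9.81·2.514/1.5) ≈ 5.73 m/s.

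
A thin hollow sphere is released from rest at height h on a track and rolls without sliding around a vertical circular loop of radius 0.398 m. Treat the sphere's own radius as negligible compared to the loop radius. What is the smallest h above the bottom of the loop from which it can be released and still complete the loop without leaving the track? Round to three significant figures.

With I = (2/3)MR², the ratio k = I/(MR²) is 2/3.
At the top, contact is just lost when gravity alone supplies the centripetal force: Mg = Mv_top²/r, i.e. v_top² = gr.
With ω = v/R, the kinetic energy at speed v is ½(1+k)Mv² = (5/6)Mv².
Energy conservation from release (height h) to the top (height 2r): Mgh = Mg(2r) + (5/6)M·gr.
Thus h_min = 2r + (1+k)r/2 = r(2 + 1.667/2) = 0.398 × 2.833 ≈ 1.13 m.

h_min ≈ 1.13 m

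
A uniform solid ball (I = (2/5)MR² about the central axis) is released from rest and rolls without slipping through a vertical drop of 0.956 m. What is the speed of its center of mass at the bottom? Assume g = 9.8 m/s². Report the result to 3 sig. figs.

v ≈ 3.66 m/s

With I = (2/5)MR², the ratio k = I/(MR²) is 0.4.
The rolling condition ω = v/R makes the rotational term ½I(v/R)² = ½kMv², so KE_total = ½(1+k)Mv² = (7/10)Mv².
Setting Mgh = (7/10)Mv² gives v = √(2gh/(1+k)) = √(2·9.8·0.956/1.4) ≈ 3.66 m/s.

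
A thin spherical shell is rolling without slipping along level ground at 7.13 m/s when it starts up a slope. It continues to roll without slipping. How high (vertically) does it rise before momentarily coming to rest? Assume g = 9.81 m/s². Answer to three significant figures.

h ≈ 4.32 m

Here I = (2/3)MR², so the shape factor k = I/(MR²) = 2/3.
The rolling condition ω = v/R makes the rotational term ½I(v/R)² = ½kMv², so KE_total = ½(1+k)Mv² = (5/6)Mv².
All of this converts to potential energy at the highest point: (5/6)Mv₀² = Mgh.
Thus h = (1+k)v₀²/(2g) = 1.667 × 7.13² / (2 × 9.81) ≈ 4.32 m.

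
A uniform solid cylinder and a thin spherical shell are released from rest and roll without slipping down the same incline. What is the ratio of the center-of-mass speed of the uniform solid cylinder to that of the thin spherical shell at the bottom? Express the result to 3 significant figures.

v_ratio ≈ 1.05

Each satisfies Mgh = ½(1+k)Mv² with k = I/(MR²), so v ∝ 1/√(1+k).
For the uniform solid cylinder k = 0.5; for the thin spherical shell k = 2/3.
v₁/v₂ = √((1+k₂)/(1+k₁)) = √(1.667/1.5) ≈ 1.05.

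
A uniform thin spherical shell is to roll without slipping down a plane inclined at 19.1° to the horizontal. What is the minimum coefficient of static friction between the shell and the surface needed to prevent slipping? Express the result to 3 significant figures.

The moment of inertia is (2/3)MR², giving k ≡ I/(MR²) = 2/3.
Along the incline Mg sinθ − f = Ma, and torque about the center fR = Iα = kMR²(a/R) gives f = kMa.
These give a = g sinθ/(1+k) and the required friction f = kMg sinθ/(1+k).
With N = Mg cosθ, the no-slip condition f ≤ μN gives μ_min = f/N = k tanθ/(1+k).
μ_min = (2/3) × tan19.1° / 1.667 ≈ 0.139.

μ_min ≈ 0.139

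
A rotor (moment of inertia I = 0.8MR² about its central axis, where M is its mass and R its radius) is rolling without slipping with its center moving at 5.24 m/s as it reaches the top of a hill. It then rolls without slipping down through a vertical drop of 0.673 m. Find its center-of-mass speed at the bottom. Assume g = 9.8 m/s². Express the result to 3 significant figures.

v ≈ 5.90 m/s

The moment of inertia is 0.8MR², giving k ≡ I/(MR²) = 0.8.
Since it rolls without slipping, ω = v/R and KE = ½Mv² + ½Iω² = ½(1+k)Mv² = (9/10)Mv².
Energy conservation: (9/10)Mv₀² + Mgh = (9/10)Mv², so v² = v₀² + 2gh/(1+k).
v = √(5.24² + 2×9.8×0.673/1.8) = √34.79 ≈ 5.90 m/s.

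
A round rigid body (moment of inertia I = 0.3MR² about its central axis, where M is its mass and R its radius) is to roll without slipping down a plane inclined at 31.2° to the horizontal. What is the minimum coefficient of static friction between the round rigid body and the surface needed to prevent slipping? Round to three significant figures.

μ_min ≈ 0.140

The moment of inertia is 0.3MR², giving k ≡ I/(MR²) = 0.3.
Newton's second law down the slope: Mg sinθ − f = Ma. The torque equation fR = Iα (with α = a/R) gives f = kMa.
These give a = g sinθ/(1+k) and the required friction f = kMg sinθ/(1+k).
With N = Mg cosθ, the no-slip condition f ≤ μN gives μ_min = f/N = k tanθ/(1+k).
μ_min = 0.3 × tan31.2° / 1.3 ≈ 0.140.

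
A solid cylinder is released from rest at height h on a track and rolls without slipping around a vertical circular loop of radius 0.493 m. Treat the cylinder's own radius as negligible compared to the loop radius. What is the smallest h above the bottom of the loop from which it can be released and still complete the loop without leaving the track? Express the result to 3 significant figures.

h_min ≈ 1.36 m

The moment of inertia is (1/2)MR², giving k ≡ I/(MR²) = 0.5.
At the top of the loop, the minimum-contact condition is Mg = Mv_top²/r, so v_top² = gr.
With ω = v/R, the kinetic energy at speed v is ½(1+k)Mv² = (3/4)Mv².
Energy conservation from release (height h) to the top (height 2r): Mgh = Mg(2r) + (3/4)M·gr.
Thus h_min = 2r + (1+k)r/2 = r(2 + 1.5/2) = 0.493 × 2.75 ≈ 1.36 m.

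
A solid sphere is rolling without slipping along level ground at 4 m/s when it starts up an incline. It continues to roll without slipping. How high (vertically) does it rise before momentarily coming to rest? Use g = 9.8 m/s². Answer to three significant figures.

For this body I = (2/5)MR², i.e. k = I/(MR²) = 0.4.
Rolling without slipping gives ω = v/R, so the total kinetic energy is ½Mv² + ½Iω² = ½(1+k)Mv² = (7/10)Mv².
All of this converts to potential energy at the highest point: (7/10)Mv₀² = Mgh.
Thus h = (1+k)v₀²/(2g) = 1.4 × 4² / (2 × 9.8) ≈ 1.14 m.

h ≈ 1.14 m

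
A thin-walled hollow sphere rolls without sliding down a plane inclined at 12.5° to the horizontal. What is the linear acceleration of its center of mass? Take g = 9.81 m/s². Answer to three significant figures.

Here I = (2/3)MR², so the shape factor k = I/(MR²) = 2/3.
Translational: Mg sinθ − f = Ma. Rotational about the CM: fR = Iα = kMRa, so f = kMa.
Eliminating f: Mg sinθ = (1+k)Ma, so a = g sinθ/(1+k) = 9.81 × sin12.5° / 1.667 ≈ 1.27 m/s².

a ≈ 1.27 m/s²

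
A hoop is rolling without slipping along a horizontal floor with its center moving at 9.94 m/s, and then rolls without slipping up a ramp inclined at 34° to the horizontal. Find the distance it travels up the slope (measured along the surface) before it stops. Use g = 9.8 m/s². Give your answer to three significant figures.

d ≈ 18.0 m

The moment of inertia is MR², giving k ≡ I/(MR²) = 1.
Rolling without slipping gives ω = v/R, so the total kinetic energy is ½Mv² + ½Iω² = ½(1+k)Mv² = Mv².
Setting this equal to Mgh gives the vertical rise h = (1+k)v₀²/(2g) = 2×9.94²/(2×9.8) = 10.08 m.
Along the incline, d = h/sinθ = 10.08/sin34° ≈ 18.0 m.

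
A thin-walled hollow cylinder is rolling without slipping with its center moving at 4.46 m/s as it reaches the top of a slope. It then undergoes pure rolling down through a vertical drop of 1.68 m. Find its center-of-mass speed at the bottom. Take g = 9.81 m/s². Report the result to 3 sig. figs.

For this body I = MR², i.e. k = I/(MR²) = 1.
The rolling condition ω = v/R makes the rotational term ½I(v/R)² = ½kMv², so KE_total = ½(1+k)Mv² = Mv².
Conserving energy between top and bottom: Mv² = Mv₀² + Mgh, hence v² = v₀² + 2gh/(1+k).
v = √(4.46² + 2×9.81×1.68/2) = √36.37 ≈ 6.03 m/s.

v ≈ 6.03 m/s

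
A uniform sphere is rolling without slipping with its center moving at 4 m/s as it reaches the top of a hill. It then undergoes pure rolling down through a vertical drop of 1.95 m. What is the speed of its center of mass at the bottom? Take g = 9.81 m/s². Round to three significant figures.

v ≈ 6.58 m/s

With I = (2/5)MR², the ratio k = I/(MR²) is 0.4.
Pure rolling means v = ωR; then KE = ½Mv² + ½I(v/R)² = ½(1+k)Mv² = (7/10)Mv².
Energy conservation: (7/10)Mv₀² + Mgh = (7/10)Mv², so v² = v₀² + 2gh/(1+k).
v = √(4² + 2×9.81×1.95/1.4) = √43.33 ≈ 6.58 m/s.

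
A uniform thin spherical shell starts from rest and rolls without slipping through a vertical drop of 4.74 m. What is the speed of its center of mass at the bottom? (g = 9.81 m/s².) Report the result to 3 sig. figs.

With I = (2/3)MR², the ratio k = I/(MR²) is 2/3.
Since it rolls without slipping, ω = v/R and KE = ½Mv² + ½Iω² = ½(1+k)Mv² = (5/6)Mv².
Energy conservation: Mgh = (5/6)Mv², so v = √(2gh/(1+k)) = √(2 × 9.81 × 4.74 / 1.667) ≈ 7.47 m/s.

v ≈ 7.47 m/s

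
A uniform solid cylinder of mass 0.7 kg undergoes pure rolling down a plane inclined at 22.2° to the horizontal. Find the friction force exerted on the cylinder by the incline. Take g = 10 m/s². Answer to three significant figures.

The moment of inertia is (1/2)MR², giving k ≡ I/(MR²) = 0.5.
Translational: Mg sinθ − f = Ma. Rotational about the CM: fR = Iα = kMRa, so f = kMa.
Combining, a = g sinθ/(1+k) and f = kMa = kMg sinθ/(1+k).
f = 0.5 × 0.7 × 10 × sin22.2° / 1.5 ≈ 0.882 N.

f ≈ 0.882 N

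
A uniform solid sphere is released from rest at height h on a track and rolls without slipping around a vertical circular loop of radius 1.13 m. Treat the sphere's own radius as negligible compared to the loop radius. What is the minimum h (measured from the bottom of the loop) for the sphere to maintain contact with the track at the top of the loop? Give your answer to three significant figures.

With I = (2/5)MR², the ratio k = I/(MR²) is 0.4.
At the top, contact is just lost when gravity alone supplies the centripetal force: Mg = Mv_top²/r, i.e. v_top² = gr.
With ω = v/R, the kinetic energy at speed v is ½(1+k)Mv² = (7/10)Mv².
Energy conservation from release (height h) to the top (height 2r): Mgh = Mg(2r) + (7/10)M·gr.
Thus h_min = 2r + (1+k)r/2 = r(2 + 1.4/2) = 1.13 × 2.7 ≈ 3.05 m.

h_min ≈ 3.05 m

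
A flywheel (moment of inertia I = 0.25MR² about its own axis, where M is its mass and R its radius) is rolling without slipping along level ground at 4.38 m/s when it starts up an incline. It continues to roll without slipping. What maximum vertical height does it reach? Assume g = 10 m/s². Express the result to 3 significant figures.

The moment of inertia is 0.25MR², giving k ≡ I/(MR²) = 0.25.
The rolling condition ω = v/R makes the rotational term ½I(v/R)² = ½kMv², so KE_total = ½(1+k)Mv² = (5/8)Mv².
At the top the kinetic energy is zero, so (5/8)Mv₀² = Mgh.
Thus h = (1+k)v₀²/(2g) = 1.25 × 4.38² / (2 × 10) ≈ 1.20 m.

h ≈ 1.20 m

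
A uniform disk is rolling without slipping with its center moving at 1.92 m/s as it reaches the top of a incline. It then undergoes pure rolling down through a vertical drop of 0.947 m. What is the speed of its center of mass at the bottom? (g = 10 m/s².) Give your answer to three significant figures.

v ≈ 4.04 m/s

For this body I = (1/2)MR², i.e. k = I/(MR²) = 0.5.
The rolling condition ω = v/R makes the rotational term ½I(v/R)² = ½kMv², so KE_total = ½(1+k)Mv² = (3/4)Mv².
Energy conservation: (3/4)Mv₀² + Mgh = (3/4)Mv², so v² = v₀² + 2gh/(1+k).
v = √(1.92² + 2×10×0.947/1.5) = √16.31 ≈ 4.04 m/s.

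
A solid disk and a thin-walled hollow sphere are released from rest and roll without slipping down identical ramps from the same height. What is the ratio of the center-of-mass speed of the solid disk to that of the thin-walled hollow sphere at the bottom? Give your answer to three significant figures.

v_ratio ≈ 1.05

Each satisfies Mgh = ½(1+k)Mv² with k = I/(MR²), so v ∝ 1/√(1+k).
For the solid disk k = 0.5; for the thin-walled hollow sphere k = 2/3.
v₁/v₂ = √((1+k₂)/(1+k₁)) = √(1.667/1.5) ≈ 1.05.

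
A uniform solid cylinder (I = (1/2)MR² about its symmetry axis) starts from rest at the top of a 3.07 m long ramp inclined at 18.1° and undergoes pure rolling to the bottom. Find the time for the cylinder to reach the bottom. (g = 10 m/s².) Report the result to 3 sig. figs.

t ≈ 1.72 s

For this body I = (1/2)MR², i.e. k = I/(MR²) = 0.5.
Along the incline Mg sinθ − f = Ma, and torque about the center fR = Iα = kMR²(a/R) gives f = kMa.
Hence a = g sinθ/(1+k) = 10×sin18.1°/1.5 = 2.071 m/s².
With constant a from rest, t = √(2L/a) = √(2·3.07/2.071) ≈ 1.72 s.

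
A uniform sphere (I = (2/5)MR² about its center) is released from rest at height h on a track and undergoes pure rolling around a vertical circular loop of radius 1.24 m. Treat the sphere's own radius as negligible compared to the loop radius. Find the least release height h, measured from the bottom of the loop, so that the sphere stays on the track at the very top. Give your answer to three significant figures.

Here I = (2/5)MR², so the shape factor k = I/(MR²) = 0.4.
At the top of the loop, the minimum-contact condition is Mg = Mv_top²/r, so v_top² = gr.
With ω = v/R, the kinetic energy at speed v is ½(1+k)Mv² = (7/10)Mv².
Energy conservation from release (height h) to the top (height 2r): Mgh = Mg(2r) + (7/10)M·gr.
Thus h_min = 2r + (1+k)r/2 = r(2 + 1.4/2) = 1.24 × 2.7 ≈ 3.35 m.

h_min ≈ 3.35 m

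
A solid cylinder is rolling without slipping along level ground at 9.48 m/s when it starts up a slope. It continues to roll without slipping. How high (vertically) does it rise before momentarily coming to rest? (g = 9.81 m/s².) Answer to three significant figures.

h ≈ 6.87 m

For this body I = (1/2)MR², i.e. k = I/(MR²) = 0.5.
The rolling condition ω = v/R makes the rotational term ½I(v/R)² = ½kMv², so KE_total = ½(1+k)Mv² = (3/4)Mv².
All of this converts to potential energy at the highest point: (3/4)Mv₀² = Mgh.
Thus h = (1+k)v₀²/(2g) = 1.5 × 9.48² / (2 × 9.81) ≈ 6.87 m.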